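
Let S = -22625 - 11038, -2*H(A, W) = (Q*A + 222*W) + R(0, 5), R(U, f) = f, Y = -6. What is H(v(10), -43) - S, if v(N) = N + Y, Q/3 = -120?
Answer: 78307/2 ≈ 39154.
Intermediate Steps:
Q = -360 (Q = 3*(-120) = -360)
v(N) = -6 + N (v(N) = N - 6 = -6 + N)
H(A, W) = -5/2 - 111*W + 180*A (H(A, W) = -((-360*A + 222*W) + 5)/2 = -(5 - 360*A + 222*W)/2 = -5/2 - 111*W + 180*A)
S = -33663
H(v(10), -43) - S = (-5/2 - 111*(-43) + 180*(-6 + 10)) - 1*(-33663) = (-5/2 + 4773 + 180*4) + 33663 = (-5/2 + 4773 + 720) + 33663 = 10981/2 + 33663 = 78307/2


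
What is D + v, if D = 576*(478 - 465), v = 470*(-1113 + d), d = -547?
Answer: -772712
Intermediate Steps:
v = -780200 (v = 470*(-1113 - 547) = 470*(-1660) = -780200)
D = 7488 (D = 576*13 = 7488)
D + v = 7488 - 780200 = -772712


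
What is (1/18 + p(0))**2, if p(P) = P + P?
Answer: 1/324 ≈ 0.0030864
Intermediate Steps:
p(P) = 2*P
(1/18 + p(0))**2 = (1/18 + 2*0)**2 = (1/18 + 0)**2 = (1/18)**2 = 1/324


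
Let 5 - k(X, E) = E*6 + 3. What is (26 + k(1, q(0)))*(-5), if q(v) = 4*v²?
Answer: -140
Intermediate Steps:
k(X, E) = 2 - 6*E (k(X, E) = 5 - (E*6 + 3) = 5 - (6*E + 3) = 5 - (3 + 6*E) = 5 + (-3 - 6*E) = 2 - 6*E)
(26 + k(1, q(0)))*(-5) = (26 + (2 - 24*0²))*(-5) = (26 + (2 - 24*0))*(-5) = (26 + (2 - 6*0))*(-5) = (26 + (2 + 0))*(-5) = (26 + 2)*(-5) = 28*(-5) = -140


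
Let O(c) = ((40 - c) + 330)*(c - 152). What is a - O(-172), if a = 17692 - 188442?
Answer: 4858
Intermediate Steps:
a = -170750
O(c) = (-152 + c)*(370 - c) (O(c) = (370 - c)*(-152 + c) = (-152 + c)*(370 - c))
a - O(-172) = -170750 - (-56240 - 1*(-172)² + 522*(-172)) = -170750 - (-56240 - 1*29584 - 89784) = -170750 - (-56240 - 29584 - 89784) = -170750 - 1*(-175608) = -170750 + 175608 = 4858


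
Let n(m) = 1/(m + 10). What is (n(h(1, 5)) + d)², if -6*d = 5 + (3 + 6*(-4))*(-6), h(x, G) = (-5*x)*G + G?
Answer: 108241/225 ≈ 481.07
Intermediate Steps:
h(x, G) = G - 5*G*x (h(x, G) = -5*G*x + G = G - 5*G*x)
n(m) = 1/(10 + m)
d = -131/6 (d = -(5 + (3 + 6*(-4))*(-6))/6 = -(5 + (3 - 24)*(-6))/6 = -(5 - 21*(-6))/6 = -(5 + 126)/6 = -⅙*131 = -131/6 ≈ -21.833)
(n(h(1, 5)) + d)² = (1/(10 + 5*(1 - 5*1)) - 131/6)² = (1/(10 + 5*(1 - 5)) - 131/6)² = (1/(10 + 5*(-4)) - 131/6)² = (1/(10 - 20) - 131/6)² = (1/(-10) - 131/6)² = (-⅒ - 131/6)² = (-329/15)² = 108241/225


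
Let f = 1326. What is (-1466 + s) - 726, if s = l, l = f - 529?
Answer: -1395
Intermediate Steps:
l = 797 (l = 1326 - 529 = 797)
s = 797
(-1466 + s) - 726 = (-1466 + 797) - 726 = -669 - 726 = -1395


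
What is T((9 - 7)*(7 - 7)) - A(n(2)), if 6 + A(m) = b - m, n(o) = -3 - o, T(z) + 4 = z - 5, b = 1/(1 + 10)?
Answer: -89/11 ≈ -8.0909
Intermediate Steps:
b = 1/11 ≈ 0.090909
T(z) = -9 + z (T(z) = -4 + (z - 5) = -4 + (-5 + z) = -9 + z)
A(m) = -65/11 - m (A(m) = -6 + (1/11 - m) = -65/11 - m)
T((9 - 7)*(7 - 7)) - A(n(2)) = (-9 + (9 - 7)*(7 - 7)) - (-65/11 - (-3 - 1*2)) = (-9 + 2*0) - (-65/11 - (-3 - 2)) = (-9 + 0) - (-65/11 - 1*(-5)) = -9 - (-65/11 + 5) = -9 - 1*(-10/11) = -9 + 10/11 = -89/11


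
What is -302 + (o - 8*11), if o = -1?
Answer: -391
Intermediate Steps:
-302 + (o - 8*11) = -302 + (-1 - 8*11) = -302 + (-1 - 88) = -302 - 89 = -391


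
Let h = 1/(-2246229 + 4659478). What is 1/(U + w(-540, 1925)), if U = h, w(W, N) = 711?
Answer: 2413249/1715820040 ≈ 0.0014065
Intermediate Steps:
h = 1/2413249 ≈ 4.1438e-7
U = 1/2413249 ≈ 4.1438e-7
1/(U + w(-540, 1925)) = 1/(1/2413249 + 711) = 1/(1715820040/2413249) = 2413249/1715820040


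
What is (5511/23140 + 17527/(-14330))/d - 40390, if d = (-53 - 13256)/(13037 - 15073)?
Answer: -891251856930197/22066069129 ≈ -40390.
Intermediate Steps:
d = 13309/2036 (d = -13309/(-2036) = -13309*(-1/2036) = 13309/2036 ≈ 6.5368)
(5511/23140 + 17527/(-14330))/d - 40390 = (5511/23140 + 17527/(-14330))/(13309/2036) - 40390 = (5511*(1/23140) + 17527*(-1/14330))*(2036/13309) - 40390 = (5511/23140 - 17527/14330)*(2036/13309) - 40390 = -6532043/6631924*2036/13309 - 40390 = -3324809887/22066069129 - 40390 = -891251856930197/22066069129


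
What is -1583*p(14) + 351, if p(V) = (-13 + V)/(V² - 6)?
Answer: 65107/190 ≈ 342.67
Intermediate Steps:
p(V) = (-13 + V)/(-6 + V²)
-1583*p(14) + 351 = -1583*(-13 + 14)/(-6 + 14²) + 351 = -1583/(-6 + 196) + 351 = -1583/190 + 351 = 65107/190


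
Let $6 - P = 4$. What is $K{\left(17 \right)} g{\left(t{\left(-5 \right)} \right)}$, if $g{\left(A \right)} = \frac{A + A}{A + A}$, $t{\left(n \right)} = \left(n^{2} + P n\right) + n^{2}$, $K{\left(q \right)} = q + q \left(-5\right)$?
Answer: $-68$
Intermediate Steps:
$P = 2$ ($P = 6 - 4 = 2$)
$K{\left(q \right)} = - 4 q$ ($K{\left(q \right)} = q - 5 q = - 4 q$)
$t{\left(n \right)} = 2 n + 2 n^{2}$ ($t{\left(n \right)} = \left(n^{2} + 2 n\right) + n^{2} = 2 n + 2 n^{2}$)
$g{\left(A \right)} = 1$ ($g{\left(A \right)} = \frac{2 A}{2 A} = 2 A \frac{1}{2 A} = 1$)
$K{\left(17 \right)} g{\left(t{\left(-5 \right)} \right)} = \left(-4\right) 17 \cdot 1 = \left(-68\right) 1 = -68$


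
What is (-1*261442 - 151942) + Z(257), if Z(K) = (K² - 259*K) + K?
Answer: -413641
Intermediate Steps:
Z(K) = K² - 258*K
(-1*261442 - 151942) + Z(257) = (-1*261442 - 151942) + 257*(-258 + 257) = (-261442 - 151942) + 257*(-1) = -413384 - 257 = -413641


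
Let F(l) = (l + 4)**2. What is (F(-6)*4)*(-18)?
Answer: -288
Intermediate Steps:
F(l) = (4 + l)**2
(F(-6)*4)*(-18) = ((4 - 6)**2*4)*(-18) = ((-2)**2*4)*(-18) = (4*4)*(-18) = 16*(-18) = -288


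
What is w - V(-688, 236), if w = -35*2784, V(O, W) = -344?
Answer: -97096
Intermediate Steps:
w = -97440
w - V(-688, 236) = -97440 - 1*(-344) = -97440 + 344 = -97096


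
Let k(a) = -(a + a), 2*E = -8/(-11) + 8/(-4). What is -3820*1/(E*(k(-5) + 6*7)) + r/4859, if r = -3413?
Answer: 50733212/442169 ≈ 114.74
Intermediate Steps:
E = -7/11 (E = (-8/(-11) + 8/(-4))/2 = (-8*(-1/11) + 8*(-¼))/2 = (8/11 - 2)/2 = (½)*(-14/11) = -7/11 ≈ -0.63636)
k(a) = -2*a
-3820*1/(E*(k(-5) + 6*7)) + r/4859 = -3820*(-11/(7*(-2*(-5) + 6*7))) - 3413/4859 = -3820*(-11/(7*(10 + 42))) - 3413*1/4859 = -3820/(52*(-7/11)) - 3413/4859 = -3820/(-364/11) - 3413/4859 = -3820*(-11/364) - 3413/4859 = 10505/91 - 3413/4859 = 50733212/442169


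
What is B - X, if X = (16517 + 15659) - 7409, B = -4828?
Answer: -29595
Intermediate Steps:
X = 24767 (X = 32176 - 7409 = 24767)
B - X = -4828 - 1*24767 = -4828 - 24767 = -29595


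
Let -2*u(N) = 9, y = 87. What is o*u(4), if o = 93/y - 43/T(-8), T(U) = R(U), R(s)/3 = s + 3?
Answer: -2568/145 ≈ -17.710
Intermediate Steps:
R(s) = 9 + 3*s (R(s) = 3*(s + 3) = 3*(3 + s) = 9 + 3*s)
T(U) = 9 + 3*U
u(N) = -9/2 (u(N) = -1/2*9 = -9/2)
o = 1712/435 (o = 93/87 - 43/(9 + 3*(-8)) = 93*(1/87) - 43/(9 - 24) = 31/29 - 43/(-15) = 31/29 - 43*(-1/15) = 31/29 + 43/15 = 1712/435 ≈ 3.9356)
o*u(4) = (1712/435)*(-9/2) = -2568/145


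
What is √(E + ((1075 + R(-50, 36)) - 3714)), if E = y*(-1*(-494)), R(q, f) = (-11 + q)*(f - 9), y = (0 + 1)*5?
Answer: 2*I*√454 ≈ 42.615*I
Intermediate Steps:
y = 5 (y = 1*5 = 5)
R(q, f) = (-11 + q)*(-9 + f)
E = 2470 (E = 5*(-1*(-494)) = 5*494 = 2470)
√(E + ((1075 + R(-50, 36)) - 3714)) = √(2470 + ((1075 + (99 - 11*36 - 9*(-50) + 36*(-50))) - 3714)) = √(2470 + ((1075 + (99 - 396 + 450 - 1800)) - 3714)) = √(2470 + ((1075 - 1647) - 3714)) = √(2470 + (-572 - 3714)) = √(2470 - 4286) = √(-1816) = 2*I*√454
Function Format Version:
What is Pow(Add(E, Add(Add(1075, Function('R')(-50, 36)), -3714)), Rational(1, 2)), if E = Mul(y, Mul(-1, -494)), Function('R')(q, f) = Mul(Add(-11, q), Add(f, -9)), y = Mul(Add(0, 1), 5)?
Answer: Mul(2, I, Pow(454, Rational(1, 2))) ≈ Mul(42.615, I)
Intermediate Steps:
y = 5 (y = Mul(1, 5) = 5)
Function('R')(q, f) = Mul(Add(-11, q), Add(-9, f))
E = 2470 (E = Mul(5, Mul(-1, -494)) = Mul(5, 494) = 2470)
Pow(Add(E, Add(Add(1075, Function('R')(-50, 36)), -3714)), Rational(1, 2)) = Pow(Add(2470, Add(Add(1075, Add(99, Mul(-11, 36), Mul(-9, -50), Mul(36, -50))), -3714)), Rational(1, 2)) = Pow(Add(2470, Add(Add(1075, Add(99, -396, 450, -1800)), -3714)), Rational(1, 2)) = Pow(Add(2470, Add(Add(1075, -1647), -3714)), Rational(1, 2)) = Pow(Add(2470, Add(-572, -3714)), Rational(1, 2)) = Pow(Add(2470, -4286), Rational(1, 2)) = Pow(-1816, Rational(1, 2)) = Mul(2, I, Pow(454, Rational(1, 2)))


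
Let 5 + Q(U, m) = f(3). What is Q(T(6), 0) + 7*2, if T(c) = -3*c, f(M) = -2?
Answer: 7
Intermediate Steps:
Q(U, m) = -7 (Q(U, m) = -5 - 2 = -7)
Q(T(6), 0) + 7*2 = -7 + 7*2 = -7 + 14 = 7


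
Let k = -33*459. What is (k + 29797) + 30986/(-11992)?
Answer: 87825907/5996 ≈ 14647.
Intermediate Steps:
k = -15147
(k + 29797) + 30986/(-11992) = (-15147 + 29797) + 30986/(-11992) = 14650 + 30986*(-1/11992) = 14650 - 15493/5996 = 87825907/5996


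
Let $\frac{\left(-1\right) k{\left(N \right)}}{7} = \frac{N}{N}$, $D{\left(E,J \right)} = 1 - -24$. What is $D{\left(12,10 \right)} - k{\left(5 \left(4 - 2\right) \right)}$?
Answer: $32$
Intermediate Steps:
$D{\left(E,J \right)} = 25$ ($D{\left(E,J \right)} = 1 + 24 = 25$)
$k{\left(N \right)} = -7$ ($k{\left(N \right)} = - 7 \frac{N}{N} = \left(-7\right) 1 = -7$)
$D{\left(12,10 \right)} - k{\left(5 \left(4 - 2\right) \right)} = 25 - -7 = 25 + 7 = 32$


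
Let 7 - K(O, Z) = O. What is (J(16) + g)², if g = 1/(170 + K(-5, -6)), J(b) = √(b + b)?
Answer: 1059969/33124 + 4*√2/91 ≈ 32.062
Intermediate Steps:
K(O, Z) = 7 - O
J(b) = √2*√b (J(b) = √(2*b) = √2*√b)
g = 1/182 (g = 1/(170 + (7 - 1*(-5))) = 1/(170 + (7 + 5)) = 1/(170 + 12) = 1/182 ≈ 0.0054945)
(J(16) + g)² = (√2*√16 + 1/182)² = (√2*4 + 1/182)² = (4*√2 + 1/182)² = (1/182 + 4*√2)²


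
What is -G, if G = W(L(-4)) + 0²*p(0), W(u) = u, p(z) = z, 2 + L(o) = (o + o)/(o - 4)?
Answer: 1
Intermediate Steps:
L(o) = -2 + 2*o/(-4 + o) (L(o) = -2 + (o + o)/(o - 4) = -2 + (2*o)/(-4 + o) = -2 + 2*o/(-4 + o))
G = -1 (G = 8/(-4 - 4) + 0²*0 = 8/(-8) + 0*0 = 8*(-⅛) + 0 = -1 + 0 = -1)
-G = -1*(-1) = 1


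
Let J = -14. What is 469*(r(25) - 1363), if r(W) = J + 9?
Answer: -641592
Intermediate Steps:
r(W) = -5 (r(W) = -14 + 9 = -5)
469*(r(25) - 1363) = 469*(-5 - 1363) = 469*(-1368) = -641592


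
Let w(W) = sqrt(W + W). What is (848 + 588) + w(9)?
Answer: 1436 + 3*sqrt(2) ≈ 1440.2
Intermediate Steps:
w(W) = sqrt(2)*sqrt(W) (w(W) = sqrt(2*W) = sqrt(2)*sqrt(W))
(848 + 588) + w(9) = (848 + 588) + sqrt(2)*sqrt(9) = 1436 + sqrt(2)*3 = 1436 + 3*sqrt(2)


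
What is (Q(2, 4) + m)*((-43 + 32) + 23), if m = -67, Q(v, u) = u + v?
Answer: -732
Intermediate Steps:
(Q(2, 4) + m)*((-43 + 32) + 23) = ((4 + 2) - 67)*((-43 + 32) + 23) = (6 - 67)*(-11 + 23) = -61*12 = -732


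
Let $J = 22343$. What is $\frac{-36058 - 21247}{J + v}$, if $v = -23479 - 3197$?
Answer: $\frac{57305}{4333} \approx 13.225$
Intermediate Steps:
$v = -26676$ ($v = -23479 - 3197 = -26676$)
$\frac{-36058 - 21247}{J + v} = \frac{-36058 - 21247}{22343 - 26676} = - \frac{57305}{-4333} = \left(-57305\right) \left(- \frac{1}{4333}\right) = \frac{57305}{4333}$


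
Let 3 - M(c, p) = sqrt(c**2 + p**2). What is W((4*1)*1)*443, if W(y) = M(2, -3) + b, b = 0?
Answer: 1329 - 443*sqrt(13) ≈ -268.26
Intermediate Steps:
M(c, p) = 3 - sqrt(c**2 + p**2)
W(y) = 3 - sqrt(13) (W(y) = (3 - sqrt(2**2 + (-3)**2)) + 0 = (3 - sqrt(4 + 9)) + 0 = (3 - sqrt(13)) + 0 = 3 - sqrt(13))
W((4*1)*1)*443 = (3 - sqrt(13))*443 = 1329 - 443*sqrt(13)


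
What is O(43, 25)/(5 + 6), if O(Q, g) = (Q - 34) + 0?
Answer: 9/11 ≈ 0.81818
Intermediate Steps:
O(Q, g) = -34 + Q (O(Q, g) = (-34 + Q) + 0 = -34 + Q)
O(43, 25)/(5 + 6) = (-34 + 43)/(5 + 6) = 9/11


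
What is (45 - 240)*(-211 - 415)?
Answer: 122070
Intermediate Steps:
(45 - 240)*(-211 - 415) = -195*(-626) = 122070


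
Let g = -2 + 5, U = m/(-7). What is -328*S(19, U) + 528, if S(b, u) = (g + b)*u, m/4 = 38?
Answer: 1100528/7 ≈ 1.5722e+5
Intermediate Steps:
m = 152 (m = 4*38 = 152)
U = -152/7 (U = 152/(-7) = 152*(-⅐) = -152/7 ≈ -21.714)
g = 3
S(b, u) = u*(3 + b) (S(b, u) = (3 + b)*u = u*(3 + b))
-328*S(19, U) + 528 = -(-49856)*(3 + 19)/7 + 528 = -(-49856)*22/7 + 528 = -328*(-3344/7) + 528 = 1096832/7 + 528 = 1100528/7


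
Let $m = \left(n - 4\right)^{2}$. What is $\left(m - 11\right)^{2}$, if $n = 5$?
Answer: $100$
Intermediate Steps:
$m = 1$ ($m = \left(5 - 4\right)^{2} = 1^{2} = 1$)
$\left(m - 11\right)^{2} = \left(1 - 11\right)^{2} = \left(-10\right)^{2} = 100$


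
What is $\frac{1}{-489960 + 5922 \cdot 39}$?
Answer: $- \frac{1}{259002} \approx -3.861 \cdot 10^{-6}$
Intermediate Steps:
$\frac{1}{-489960 + 5922 \cdot 39} = \frac{1}{-489960 + 230958} = \frac{1}{-259002} = - \frac{1}{259002}$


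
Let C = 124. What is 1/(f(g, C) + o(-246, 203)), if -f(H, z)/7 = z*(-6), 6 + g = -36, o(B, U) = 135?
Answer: 1/5343 ≈ 0.00018716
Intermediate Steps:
g = -42 (g = -6 - 36 = -42)
f(H, z) = 42*z (f(H, z) = -7*z*(-6) = -(-42)*z = 42*z)
1/(f(g, C) + o(-246, 203)) = 1/(42*124 + 135) = 1/(5208 + 135) = 1/5343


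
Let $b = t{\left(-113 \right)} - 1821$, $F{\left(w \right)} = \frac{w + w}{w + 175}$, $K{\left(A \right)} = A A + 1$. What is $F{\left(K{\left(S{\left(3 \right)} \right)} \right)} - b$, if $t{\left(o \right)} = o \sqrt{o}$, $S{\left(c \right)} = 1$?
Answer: $\frac{322321}{177} + 113 i \sqrt{113} \approx 1821.0 + 1201.2 i$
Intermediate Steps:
$t{\left(o \right)} = o^{\frac{3}{2}}$
$K{\left(A \right)} = 1 + A^{2}$ ($K{\left(A \right)} = A^{2} + 1 = 1 + A^{2}$)
$F{\left(w \right)} = \frac{2 w}{175 + w}$
$b = -1821 - 113 i \sqrt{113}$ ($b = \left(-113\right)^{\frac{3}{2}} - 1821 = - 113 i \sqrt{113} - 1821 = -1821 - 113 i \sqrt{113} \approx -1821.0 - 1201.2 i$)
$F{\left(K{\left(S{\left(3 \right)} \right)} \right)} - b = \frac{2 \left(1 + 1^{2}\right)}{175 + \left(1 + 1^{2}\right)} - \left(-1821 - 113 i \sqrt{113}\right) = \frac{2 \left(1 + 1\right)}{175 + \left(1 + 1\right)} + \left(1821 + 113 i \sqrt{113}\right) = 2 \cdot 2 \frac{1}{175 + 2} + \left(1821 + 113 i \sqrt{113}\right) = 2 \cdot 2 \cdot \frac{1}{177} + \left(1821 + 113 i \sqrt{113}\right) = \frac{4}{177} + \left(1821 + 113 i \sqrt{113}\right) = \frac{322321}{177} + 113 i \sqrt{113}$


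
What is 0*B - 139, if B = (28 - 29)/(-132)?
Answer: -139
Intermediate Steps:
B = 1/132 (B = -1*(-1/132) = 1/132 ≈ 0.0075758)
0*B - 139 = 0*(1/132) - 139 = 0 - 139 = -139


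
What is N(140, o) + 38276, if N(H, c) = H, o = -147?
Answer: 38416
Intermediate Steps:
N(140, o) + 38276 = 140 + 38276 = 38416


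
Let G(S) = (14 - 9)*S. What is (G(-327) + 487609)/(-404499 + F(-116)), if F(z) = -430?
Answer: -485974/404929 ≈ -1.2001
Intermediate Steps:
G(S) = 5*S
(G(-327) + 487609)/(-404499 + F(-116)) = (5*(-327) + 487609)/(-404499 - 430) = (-1635 + 487609)/(-404929) = 485974*(-1/404929) = -485974/404929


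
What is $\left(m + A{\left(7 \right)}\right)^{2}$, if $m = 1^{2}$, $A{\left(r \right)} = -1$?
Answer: $0$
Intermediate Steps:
$m = 1$
$\left(m + A{\left(7 \right)}\right)^{2} = \left(1 - 1\right)^{2} = 0^{2} = 0$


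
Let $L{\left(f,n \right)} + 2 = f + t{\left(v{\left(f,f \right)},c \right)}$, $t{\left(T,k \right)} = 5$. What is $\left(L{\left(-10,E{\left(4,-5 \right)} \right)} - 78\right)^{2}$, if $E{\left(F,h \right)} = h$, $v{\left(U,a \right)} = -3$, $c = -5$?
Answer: $7225$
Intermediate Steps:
$L{\left(f,n \right)} = 3 + f$ ($L{\left(f,n \right)} = -2 + \left(f + 5\right) = -2 + \left(5 + f\right) = 3 + f$)
$\left(L{\left(-10,E{\left(4,-5 \right)} \right)} - 78\right)^{2} = \left(\left(3 - 10\right) - 78\right)^{2} = \left(-7 - 78\right)^{2} = \left(-85\right)^{2} = 7225$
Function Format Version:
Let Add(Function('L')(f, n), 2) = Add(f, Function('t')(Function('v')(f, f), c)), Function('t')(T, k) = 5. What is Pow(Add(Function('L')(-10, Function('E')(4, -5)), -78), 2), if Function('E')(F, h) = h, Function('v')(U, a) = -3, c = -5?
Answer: 7225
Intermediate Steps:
Function('L')(f, n) = Add(3, f) (Function('L')(f, n) = Add(-2, Add(f, 5)) = Add(-2, Add(5, f)) = Add(3, f))
Pow(Add(Function('L')(-10, Function('E')(4, -5)), -78), 2) = Pow(Add(Add(3, -10), -78), 2) = Pow(Add(-7, -78), 2) = Pow(-85, 2) = 7225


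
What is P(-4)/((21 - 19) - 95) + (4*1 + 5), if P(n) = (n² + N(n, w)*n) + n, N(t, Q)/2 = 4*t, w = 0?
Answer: 697/93 ≈ 7.4946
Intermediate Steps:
N(t, Q) = 8*t (N(t, Q) = 2*(4*t) = 8*t)
P(n) = n + 9*n² (P(n) = (n² + (8*n)*n) + n = (n² + 8*n²) + n = 9*n² + n = n + 9*n²)
P(-4)/((21 - 19) - 95) + (4*1 + 5) = (-4*(1 + 9*(-4)))/((21 - 19) - 95) + (4*1 + 5) = (-4*(1 - 36))/(2 - 95) + (4 + 5) = -4*(-35)/(-93) + 9 = 140*(-1/93) + 9 = -140/93 + 9 = 697/93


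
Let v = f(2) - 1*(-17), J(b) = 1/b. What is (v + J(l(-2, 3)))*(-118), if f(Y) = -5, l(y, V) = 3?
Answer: -4366/3 ≈ -1455.3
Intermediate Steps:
v = 12 (v = -5 - 1*(-17) = -5 + 17 = 12)
(v + J(l(-2, 3)))*(-118) = (12 + 1/3)*(-118) = (12 + ⅓)*(-118) = (37/3)*(-118) = -4366/3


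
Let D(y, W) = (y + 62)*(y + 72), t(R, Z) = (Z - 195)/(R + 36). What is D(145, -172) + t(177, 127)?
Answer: 9567679/213 ≈ 44919.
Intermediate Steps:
t(R, Z) = (-195 + Z)/(36 + R)
D(y, W) = (62 + y)*(72 + y)
D(145, -172) + t(177, 127) = (4464 + 145**2 + 134*145) + (-195 + 127)/(36 + 177) = (4464 + 21025 + 19430) - 68/213 = 44919 + (1/213)*(-68) = 44919 - 68/213 = 9567679/213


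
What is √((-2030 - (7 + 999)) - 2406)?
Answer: I*√5442 ≈ 73.77*I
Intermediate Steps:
√((-2030 - (7 + 999)) - 2406) = √((-2030 - 1*1006) - 2406) = √((-2030 - 1006) - 2406) = √(-3036 - 2406) = √(-5442) = I*√5442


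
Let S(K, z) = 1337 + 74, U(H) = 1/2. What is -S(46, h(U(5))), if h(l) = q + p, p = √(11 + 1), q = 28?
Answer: -1411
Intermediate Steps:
p = 2*√3 (p = √12 = 2*√3 ≈ 3.4641)
U(H) = ½
h(l) = 28 + 2*√3
S(K, z) = 1411
-S(46, h(U(5))) = -1*1411 = -1411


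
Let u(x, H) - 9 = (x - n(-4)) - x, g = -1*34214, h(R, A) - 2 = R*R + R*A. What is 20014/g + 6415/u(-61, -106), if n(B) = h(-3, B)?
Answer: -109881503/239498 ≈ -458.80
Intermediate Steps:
h(R, A) = 2 + R² + A*R (h(R, A) = 2 + (R*R + R*A) = 2 + (R² + A*R) = 2 + R² + A*R)
n(B) = 11 - 3*B (n(B) = 2 + (-3)² + B*(-3) = 2 + 9 - 3*B = 11 - 3*B)
g = -34214
u(x, H) = -14 (u(x, H) = 9 + ((x - (11 - 3*(-4))) - x) = 9 + ((x - (11 + 12)) - x) = 9 + ((x - 1*23) - x) = 9 + ((x - 23) - x) = 9 + ((-23 + x) - x) = 9 - 23 = -14)
20014/g + 6415/u(-61, -106) = 20014/(-34214) + 6415/(-14) = 20014*(-1/34214) + 6415*(-1/14) = -10007/17107 - 6415/14 = -109881503/239498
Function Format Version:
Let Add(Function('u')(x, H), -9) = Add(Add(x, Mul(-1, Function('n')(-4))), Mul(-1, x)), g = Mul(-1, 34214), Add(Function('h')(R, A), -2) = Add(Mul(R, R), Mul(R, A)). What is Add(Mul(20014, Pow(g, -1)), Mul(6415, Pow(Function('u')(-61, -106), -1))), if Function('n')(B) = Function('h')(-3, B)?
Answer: Rational(-109881503, 239498) ≈ -458.80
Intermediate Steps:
Function('h')(R, A) = Add(2, Pow(R, 2), Mul(A, R)) (Function('h')(R, A) = Add(2, Add(Mul(R, R), Mul(R, A))) = Add(2, Add(Pow(R, 2), Mul(A, R))) = Add(2, Pow(R, 2), Mul(A, R)))
Function('n')(B) = Add(11, Mul(-3, B)) (Function('n')(B) = Add(2, Pow(-3, 2), Mul(B, -3)) = Add(2, 9, Mul(-3, B)) = Add(11, Mul(-3, B)))
g = -34214
Function('u')(x, H) = -14 (Function('u')(x, H) = Add(9, Add(Add(x, Mul(-1, Add(11, Mul(-3, -4)))), Mul(-1, x))) = Add(9, Add(Add(x, Mul(-1, Add(11, 12))), Mul(-1, x))) = Add(9, Add(Add(x, Mul(-1, 23)), Mul(-1, x))) = Add(9, Add(Add(x, -23), Mul(-1, x))) = Add(9, Add(Add(-23, x), Mul(-1, x))) = Add(9, -23) = -14)
Add(Mul(20014, Pow(g, -1)), Mul(6415, Pow(Function('u')(-61, -106), -1))) = Add(Mul(20014, Pow(-34214, -1)), Mul(6415, Pow(-14, -1))) = Add(Mul(20014, Rational(-1, 34214)), Mul(6415, Rational(-1, 14))) = Add(Rational(-10007, 17107), Rational(-6415, 14)) = Rational(-109881503, 239498)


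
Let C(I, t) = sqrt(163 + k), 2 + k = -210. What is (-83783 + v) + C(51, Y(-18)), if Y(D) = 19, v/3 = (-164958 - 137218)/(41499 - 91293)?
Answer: -695164029/8299 + 7*I ≈ -83765.0 + 7.0*I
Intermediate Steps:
v = 151088/8299 (v = 3*((-164958 - 137218)/(41499 - 91293)) = 3*(-302176/(-49794)) = 3*(-302176*(-1/49794)) = 3*(151088/24897) = 151088/8299 ≈ 18.206)
k = -212 (k = -2 - 210 = -212)
C(I, t) = 7*I (C(I, t) = sqrt(163 - 212) = sqrt(-49) = 7*I)
(-83783 + v) + C(51, Y(-18)) = (-83783 + 151088/8299) + 7*I = -695164029/8299 + 7*I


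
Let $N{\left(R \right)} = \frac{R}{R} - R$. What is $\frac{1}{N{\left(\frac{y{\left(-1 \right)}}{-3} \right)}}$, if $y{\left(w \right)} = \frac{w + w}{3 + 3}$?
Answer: $\frac{9}{8} \approx 1.125$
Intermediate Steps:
$y{\left(w \right)} = \frac{w}{3}$ ($y{\left(w \right)} = \frac{2 w}{6} = 2 w \frac{1}{6} = \frac{w}{3}$)
$N{\left(R \right)} = 1 - R$
$\frac{1}{N{\left(\frac{y{\left(-1 \right)}}{-3} \right)}} = \frac{1}{1 - \frac{\frac{1}{3} \left(-1\right)}{-3}} = \frac{1}{1 - \left(- \frac{1}{3}\right) \left(- \frac{1}{3}\right)} = \frac{1}{1 - \frac{1}{9}} = \frac{1}{\frac{8}{9}} = \frac{9}{8}$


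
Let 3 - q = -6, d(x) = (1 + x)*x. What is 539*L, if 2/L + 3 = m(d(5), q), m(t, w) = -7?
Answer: -539/5 ≈ -107.80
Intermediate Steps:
d(x) = x*(1 + x)
q = 9 (q = 3 - 1*(-6) = 3 + 6 = 9)
L = -1/5 (L = 2/(-3 - 7) = 2/(-10) = 2*(-1/10) = -1/5 ≈ -0.20000)
539*L = 539*(-1/5) = -539/5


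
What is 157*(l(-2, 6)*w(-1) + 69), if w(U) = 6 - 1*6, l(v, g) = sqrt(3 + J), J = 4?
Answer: 10833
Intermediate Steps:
l(v, g) = sqrt(7) (l(v, g) = sqrt(3 + 4) = sqrt(7))
w(U) = 0 (w(U) = 6 - 6 = 0)
157*(l(-2, 6)*w(-1) + 69) = 157*(sqrt(7)*0 + 69) = 157*(0 + 69) = 157*69 = 10833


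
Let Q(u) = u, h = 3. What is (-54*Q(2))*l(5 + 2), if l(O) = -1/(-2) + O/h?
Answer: -306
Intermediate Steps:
l(O) = ½ + O/3 (l(O) = -1/(-2) + O/3 = -1*(-½) + O*(⅓) = ½ + O/3)
(-54*Q(2))*l(5 + 2) = (-54*2)*(½ + (5 + 2)/3) = -108*(½ + (⅓)*7) = -108*(½ + 7/3) = -108*17/6 = -306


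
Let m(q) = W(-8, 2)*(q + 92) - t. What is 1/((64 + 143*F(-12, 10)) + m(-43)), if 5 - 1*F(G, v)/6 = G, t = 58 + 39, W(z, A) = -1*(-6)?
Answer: 1/14847 ≈ 6.7354e-5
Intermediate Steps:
W(z, A) = 6
t = 97
F(G, v) = 30 - 6*G
m(q) = 455 + 6*q (m(q) = 6*(q + 92) - 1*97 = 6*(92 + q) - 97 = (552 + 6*q) - 97 = 455 + 6*q)
1/((64 + 143*F(-12, 10)) + m(-43)) = 1/((64 + 143*(30 - 6*(-12))) + (455 + 6*(-43))) = 1/((64 + 143*(30 + 72)) + (455 - 258)) = 1/((64 + 143*102) + 197) = 1/((64 + 14586) + 197) = 1/(14650 + 197) = 1/14847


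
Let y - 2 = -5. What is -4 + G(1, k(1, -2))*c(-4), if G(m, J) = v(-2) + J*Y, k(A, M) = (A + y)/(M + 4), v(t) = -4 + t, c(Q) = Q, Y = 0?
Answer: 20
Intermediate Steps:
y = -3 (y = 2 - 5 = -3)
k(A, M) = (-3 + A)/(4 + M) (k(A, M) = (A - 3)/(M + 4) = (-3 + A)/(4 + M))
G(m, J) = -6 (G(m, J) = (-4 - 2) + J*0 = -6 + 0 = -6)
-4 + G(1, k(1, -2))*c(-4) = -4 - 6*(-4) = -4 + 24 = 20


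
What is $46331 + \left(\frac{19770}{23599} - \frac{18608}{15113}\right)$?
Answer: $\frac{16523888964215}{356651687} \approx 46331.0$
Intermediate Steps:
$46331 + \left(\frac{19770}{23599} - \frac{18608}{15113}\right) = 46331 - \frac{140346182}{356651687} = \frac{16523888964215}{356651687}$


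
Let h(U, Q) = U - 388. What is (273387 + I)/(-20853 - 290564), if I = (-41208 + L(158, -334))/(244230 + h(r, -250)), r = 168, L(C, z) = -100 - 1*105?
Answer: -66709120457/75988862170 ≈ -0.87788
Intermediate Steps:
L(C, z) = -205 (L(C, z) = -100 - 105 = -205)
h(U, Q) = -388 + U
I = -41413/244010 (I = (-41208 - 205)/(244230 + (-388 + 168)) = -41413/(244230 - 220) = -41413/244010 ≈ -0.16972)
(273387 + I)/(-20853 - 290564) = (273387 - 41413/244010)/(-20853 - 290564) = (66709120457/244010)/(-311417) = (66709120457/244010)*(-1/311417) = -66709120457/75988862170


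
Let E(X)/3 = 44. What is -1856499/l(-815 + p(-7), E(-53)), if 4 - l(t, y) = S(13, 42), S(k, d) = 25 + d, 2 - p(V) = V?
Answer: 618833/21 ≈ 29468.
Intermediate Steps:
E(X) = 132 (E(X) = 3*44 = 132)
p(V) = 2 - V
l(t, y) = -63 (l(t, y) = 4 - (25 + 42) = 4 - 1*67 = 4 - 67 = -63)
-1856499/l(-815 + p(-7), E(-53)) = -1856499/(-63) = -1856499*(-1/63) = 618833/21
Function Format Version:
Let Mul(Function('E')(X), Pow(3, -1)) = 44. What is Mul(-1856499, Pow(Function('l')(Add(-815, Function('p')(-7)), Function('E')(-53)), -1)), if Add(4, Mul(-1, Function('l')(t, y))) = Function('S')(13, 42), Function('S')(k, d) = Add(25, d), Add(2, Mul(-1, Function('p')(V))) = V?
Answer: Rational(618833, 21) ≈ 29468.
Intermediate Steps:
Function('E')(X) = 132 (Function('E')(X) = Mul(3, 44) = 132)
Function('p')(V) = Add(2, Mul(-1, V))
Function('l')(t, y) = -63 (Function('l')(t, y) = Add(4, Mul(-1, Add(25, 42))) = Add(4, Mul(-1, 67)) = Add(4, -67) = -63)
Mul(-1856499, Pow(Function('l')(Add(-815, Function('p')(-7)), Function('E')(-53)), -1)) = Mul(-1856499, Pow(-63, -1)) = Mul(-1856499, Rational(-1, 63)) = Rational(618833, 21)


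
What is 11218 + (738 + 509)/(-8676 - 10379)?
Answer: 213757743/19055 ≈ 11218.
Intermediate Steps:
11218 + (738 + 509)/(-8676 - 10379) = 11218 + 1247/(-19055) = 11218 + 1247*(-1/19055) = 11218 - 1247/19055 = 213757743/19055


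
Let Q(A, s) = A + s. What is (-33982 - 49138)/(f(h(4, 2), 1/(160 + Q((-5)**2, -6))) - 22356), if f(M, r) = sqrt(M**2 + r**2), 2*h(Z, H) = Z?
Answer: 59539570499520/16013794844011 + 14878480*sqrt(128165)/16013794844011 ≈ 3.7183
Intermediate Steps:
h(Z, H) = Z/2
(-33982 - 49138)/(f(h(4, 2), 1/(160 + Q((-5)**2, -6))) - 22356) = (-33982 - 49138)/(sqrt(((1/2)*4)**2 + (1/(160 + ((-5)**2 - 6)))**2) - 22356) = -83120/(sqrt(2**2 + (1/(160 + (25 - 6)))**2) - 22356) = -83120/(sqrt(4 + (1/(160 + 19))**2) - 22356) = -83120/(sqrt(4 + (1/179)**2) - 22356) = -83120/(sqrt(4 + 1/32041) - 22356) = -83120/(sqrt(128165/32041) - 22356) = -83120/(sqrt(128165)/179 - 22356) = -83120/(-22356 + sqrt(128165)/179)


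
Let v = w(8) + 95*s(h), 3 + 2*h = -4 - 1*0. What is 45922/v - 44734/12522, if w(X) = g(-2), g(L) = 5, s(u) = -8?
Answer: -304404727/4727055 ≈ -64.396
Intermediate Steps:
h = -7/2 (h = -3/2 + (-4 - 1*0)/2 = -3/2 + (-4 + 0)/2 = -3/2 + (½)*(-4) = -3/2 - 2 = -7/2 ≈ -3.5000)
w(X) = 5
v = -755 (v = 5 + 95*(-8) = 5 - 760 = -755)
45922/v - 44734/12522 = 45922/(-755) - 44734/12522 = 45922*(-1/755) - 44734*1/12522 = -45922/755 - 22367/6261 = -304404727/4727055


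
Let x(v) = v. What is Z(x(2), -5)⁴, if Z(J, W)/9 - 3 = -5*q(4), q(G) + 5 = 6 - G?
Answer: 688747536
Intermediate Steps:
q(G) = 1 - G (q(G) = -5 + (6 - G) = 1 - G)
Z(J, W) = 162 (Z(J, W) = 27 + 9*(-5*(1 - 1*4)) = 27 + 9*(-5*(1 - 4)) = 27 + 9*(-5*(-3)) = 27 + 9*15 = 27 + 135 = 162)
Z(x(2), -5)⁴ = 162⁴ = 688747536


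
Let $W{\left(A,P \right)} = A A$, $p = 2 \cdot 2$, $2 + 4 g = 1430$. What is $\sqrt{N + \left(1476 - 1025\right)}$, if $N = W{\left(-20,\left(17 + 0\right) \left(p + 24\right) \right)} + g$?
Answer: $2 \sqrt{302} \approx 34.756$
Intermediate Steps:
$g = 357$ ($g = - \frac{1}{2} + \frac{1}{4} \cdot 1430 = - \frac{1}{2} + \frac{715}{2} = 357$)
$p = 4$
$W{\left(A,P \right)} = A^{2}$
$N = 757$ ($N = \left(-20\right)^{2} + 357 = 400 + 357 = 757$)
$\sqrt{N + \left(1476 - 1025\right)} = \sqrt{757 + \left(1476 - 1025\right)} = \sqrt{757 + 451} = \sqrt{1208} = 2 \sqrt{302}$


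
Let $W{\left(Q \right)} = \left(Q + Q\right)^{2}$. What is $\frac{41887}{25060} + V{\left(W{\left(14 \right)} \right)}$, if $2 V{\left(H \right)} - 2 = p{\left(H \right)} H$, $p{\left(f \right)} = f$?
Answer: $\frac{7701706627}{25060} \approx 3.0733 \cdot 10^{5}$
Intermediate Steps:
$W{\left(Q \right)} = 4 Q^{2}$ ($W{\left(Q \right)} = \left(2 Q\right)^{2} = 4 Q^{2}$)
$V{\left(H \right)} = 1 + \frac{H^{2}}{2}$ ($V{\left(H \right)} = 1 + \frac{H H}{2} = 1 + \frac{H^{2}}{2}$)
$\frac{41887}{25060} + V{\left(W{\left(14 \right)} \right)} = \frac{41887}{25060} + \left(1 + \frac{\left(4 \cdot 14^{2}\right)^{2}}{2}\right) = 41887 \cdot \frac{1}{25060} + \left(1 + \frac{\left(4 \cdot 196\right)^{2}}{2}\right) = \frac{41887}{25060} + \left(1 + \frac{784^{2}}{2}\right) = \frac{41887}{25060} + \left(1 + \frac{1}{2} \cdot 614656\right) = \frac{41887}{25060} + \left(1 + 307328\right) = \frac{41887}{25060} + 307329 = \frac{7701706627}{25060}$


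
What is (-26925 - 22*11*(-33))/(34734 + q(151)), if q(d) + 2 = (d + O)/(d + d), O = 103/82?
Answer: -469005396/860115733 ≈ -0.54528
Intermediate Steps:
O = 103/82 (O = 103*(1/82) = 103/82 ≈ 1.2561)
q(d) = -2 + (103/82 + d)/(2*d) (q(d) = -2 + (d + 103/82)/(d + d) = -2 + (103/82 + d)/((2*d)) = -2 + (103/82 + d)*(1/(2*d)) = -2 + (103/82 + d)/(2*d))
(-26925 - 22*11*(-33))/(34734 + q(151)) = (-26925 - 22*11*(-33))/(34734 + (1/164)*(103 - 246*151)/151) = (-26925 - 242*(-33))/(34734 + (1/164)*(1/151)*(103 - 37146)) = (-26925 + 7986)/(34734 + (1/164)*(1/151)*(-37043)) = -18939/(34734 - 37043/24764) = -18939/860115733/24764 = -18939*24764/860115733 = -469005396/860115733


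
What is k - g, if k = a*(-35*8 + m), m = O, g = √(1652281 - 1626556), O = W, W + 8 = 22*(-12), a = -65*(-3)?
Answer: -107640 - 35*√21 ≈ -1.0780e+5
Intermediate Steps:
a = 195
W = -272 (W = -8 + 22*(-12) = -8 - 264 = -272)
O = -272
g = 35*√21 (g = √25725 = 35*√21 ≈ 160.39)
m = -272
k = -107640 (k = 195*(-35*8 - 272) = 195*(-280 - 272) = 195*(-552) = -107640)
k - g = -107640 - 35*√21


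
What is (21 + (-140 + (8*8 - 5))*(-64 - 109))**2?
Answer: 196953156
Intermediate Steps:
(21 + (-140 + (8*8 - 5))*(-64 - 109))**2 = (21 + (-140 + (64 - 5))*(-173))**2 = (21 + (-140 + 59)*(-173))**2 = (21 - 81*(-173))**2 = (21 + 14013)**2 = 14034**2 = 196953156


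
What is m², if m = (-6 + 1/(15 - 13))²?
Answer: 14641/16 ≈ 915.06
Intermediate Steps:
m = 121/4 (m = (-6 + 1/2)² = (-6 + ½)² = (-11/2)² = 121/4 ≈ 30.250)
m² = (121/4)² = 14641/16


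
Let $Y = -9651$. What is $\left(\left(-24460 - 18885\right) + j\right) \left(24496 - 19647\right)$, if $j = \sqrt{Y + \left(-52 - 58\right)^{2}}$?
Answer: $-210179905 + 4849 \sqrt{2449} \approx -2.0994 \cdot 10^{8}$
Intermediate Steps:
$j = \sqrt{2449}$ ($j = \sqrt{-9651 + \left(-52 - 58\right)^{2}} = \sqrt{-9651 + \left(-110\right)^{2}} = \sqrt{-9651 + 12100} = \sqrt{2449} \approx 49.487$)
$\left(\left(-24460 - 18885\right) + j\right) \left(24496 - 19647\right) = \left(\left(-24460 - 18885\right) + \sqrt{2449}\right) \left(24496 - 19647\right) = \left(-43345 + \sqrt{2449}\right) 4849 = -210179905 + 4849 \sqrt{2449}$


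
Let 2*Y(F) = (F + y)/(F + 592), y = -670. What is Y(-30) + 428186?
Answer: 120320091/281 ≈ 4.2819e+5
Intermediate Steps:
Y(F) = (-670 + F)/(2*(592 + F)) (Y(F) = ((F - 670)/(F + 592))/2 = ((-670 + F)/(592 + F))/2 = (-670 + F)/(2*(592 + F)))
Y(-30) + 428186 = (-670 - 30)/(2*(592 - 30)) + 428186 = (1/2)*(-700)/562 + 428186 = (1/2)*(1/562)*(-700) + 428186 = -175/281 + 428186 = 120320091/281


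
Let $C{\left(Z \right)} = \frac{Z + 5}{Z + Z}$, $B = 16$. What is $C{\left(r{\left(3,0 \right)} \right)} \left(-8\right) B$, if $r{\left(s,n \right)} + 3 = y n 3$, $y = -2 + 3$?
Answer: $\frac{128}{3} \approx 42.667$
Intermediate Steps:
$y = 1$
$r{\left(s,n \right)} = -3 + 3 n$ ($r{\left(s,n \right)} = -3 + 1 n 3 = -3 + n 3 = -3 + 3 n$)
$C{\left(Z \right)} = \frac{5 + Z}{2 Z}$
$C{\left(r{\left(3,0 \right)} \right)} \left(-8\right) B = \frac{5 + \left(-3 + 3 \cdot 0\right)}{2 \left(-3 + 3 \cdot 0\right)} \left(-8\right) 16 = \frac{5 + \left(-3 + 0\right)}{2 \left(-3 + 0\right)} \left(-8\right) 16 = \frac{5 - 3}{2 \left(-3\right)} \left(-8\right) 16 = \frac{1}{2} \left(- \frac{1}{3}\right) 2 \left(-8\right) 16 = \left(- \frac{1}{3}\right) \left(-8\right) 16 = \frac{8}{3} \cdot 16 = \frac{128}{3}$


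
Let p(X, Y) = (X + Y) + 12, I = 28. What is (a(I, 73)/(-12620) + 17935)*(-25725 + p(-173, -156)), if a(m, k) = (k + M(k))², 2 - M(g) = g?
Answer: -1473584590808/3155 ≈ -4.6706e+8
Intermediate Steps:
M(g) = 2 - g
a(m, k) = 4 (a(m, k) = (k + (2 - k))² = 2² = 4)
p(X, Y) = 12 + X + Y
(a(I, 73)/(-12620) + 17935)*(-25725 + p(-173, -156)) = (4/(-12620) + 17935)*(-25725 + (12 - 173 - 156)) = (4*(-1/12620) + 17935)*(-25725 - 317) = (-1/3155 + 17935)*(-26042) = (56584924/3155)*(-26042) = -1473584590808/3155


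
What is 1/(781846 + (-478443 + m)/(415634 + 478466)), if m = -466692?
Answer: 178820/139809512693 ≈ 1.2790e-6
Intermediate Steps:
1/(781846 + (-478443 + m)/(415634 + 478466)) = 1/(781846 + (-478443 - 466692)/(415634 + 478466)) = 1/(781846 - 945135/894100) = 1/(781846 - 945135*1/894100) = 1/(781846 - 189027/178820) = 1/(139809512693/178820) = 178820/139809512693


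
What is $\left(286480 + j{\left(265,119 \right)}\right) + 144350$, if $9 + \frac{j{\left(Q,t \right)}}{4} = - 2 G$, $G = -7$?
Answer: $430850$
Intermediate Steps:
$j{\left(Q,t \right)} = 20$ ($j{\left(Q,t \right)} = -36 + 4 \left(\left(-2\right) \left(-7\right)\right) = -36 + 4 \cdot 14 = -36 + 56 = 20$)
$\left(286480 + j{\left(265,119 \right)}\right) + 144350 = \left(286480 + 20\right) + 144350 = 286500 + 144350 = 430850$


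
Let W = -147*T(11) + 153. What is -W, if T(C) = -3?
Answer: -594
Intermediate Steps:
W = 594 (W = -147*(-3) + 153 = 441 + 153 = 594)
-W = -1*594 = -594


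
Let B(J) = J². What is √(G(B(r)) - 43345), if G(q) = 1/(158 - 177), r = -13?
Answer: 2*I*√3911891/19 ≈ 208.19*I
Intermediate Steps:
G(q) = -1/19 (G(q) = 1/(-19) = -1/19)
√(G(B(r)) - 43345) = √(-1/19 - 43345) = √(-823556/19) = 2*I*√3911891/19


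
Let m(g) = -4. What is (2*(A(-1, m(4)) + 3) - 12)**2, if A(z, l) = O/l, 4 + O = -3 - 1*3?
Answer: 1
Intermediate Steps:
O = -10 (O = -4 + (-3 - 1*3) = -4 + (-3 - 3) = -4 - 6 = -10)
A(z, l) = -10/l
(2*(A(-1, m(4)) + 3) - 12)**2 = (2*(-10/(-4) + 3) - 12)**2 = (2*(-10*(-1/4) + 3) - 12)**2 = (2*(5/2 + 3) - 12)**2 = (2*(11/2) - 12)**2 = (11 - 12)**2 = (-1)**2 = 1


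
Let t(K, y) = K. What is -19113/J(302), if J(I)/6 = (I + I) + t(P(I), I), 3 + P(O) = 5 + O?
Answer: -6371/1816 ≈ -3.5083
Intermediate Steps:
P(O) = 2 + O (P(O) = -3 + (5 + O) = 2 + O)
J(I) = 12 + 18*I (J(I) = 6*((I + I) + (2 + I)) = 6*(2*I + (2 + I)) = 6*(2 + 3*I) = 12 + 18*I)
-19113/J(302) = -19113/(12 + 18*302) = -19113/(12 + 5436) = -19113/5448 = -19113*1/5448 = -6371/1816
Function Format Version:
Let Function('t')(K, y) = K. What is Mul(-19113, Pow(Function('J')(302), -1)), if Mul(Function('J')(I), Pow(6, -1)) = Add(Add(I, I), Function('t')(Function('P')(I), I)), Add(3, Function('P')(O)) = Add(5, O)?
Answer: Rational(-6371, 1816) ≈ -3.5083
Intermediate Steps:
Function('P')(O) = Add(2, O) (Function('P')(O) = Add(-3, Add(5, O)) = Add(2, O))
Function('J')(I) = Add(12, Mul(18, I)) (Function('J')(I) = Mul(6, Add(Add(I, I), Add(2, I))) = Mul(6, Add(Mul(2, I), Add(2, I))) = Mul(6, Add(2, Mul(3, I))) = Add(12, Mul(18, I)))
Mul(-19113, Pow(Function('J')(302), -1)) = Mul(-19113, Pow(Add(12, Mul(18, 302)), -1)) = Mul(-19113, Pow(Add(12, 5436), -1)) = Mul(-19113, Pow(5448, -1)) = Mul(-19113, Rational(1, 5448)) = Rational(-6371, 1816)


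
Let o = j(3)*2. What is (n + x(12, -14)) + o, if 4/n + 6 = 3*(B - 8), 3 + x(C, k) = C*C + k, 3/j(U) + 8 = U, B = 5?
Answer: 1883/15 ≈ 125.53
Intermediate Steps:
j(U) = 3/(-8 + U)
x(C, k) = -3 + k + C² (x(C, k) = -3 + (C*C + k) = -3 + (C² + k) = -3 + (k + C²) = -3 + k + C²)
n = -4/15 (n = 4/(-6 + 3*(5 - 8)) = 4/(-6 + 3*(-3)) = 4/(-6 - 9) = 4/(-15) = 4*(-1/15) = -4/15 ≈ -0.26667)
o = -6/5 (o = (3/(-8 + 3))*2 = (3/(-5))*2 = (3*(-⅕))*2 = -⅗*2 = -6/5 ≈ -1.2000)
(n + x(12, -14)) + o = (-4/15 + (-3 - 14 + 12²)) - 6/5 = (-4/15 + (-3 - 14 + 144)) - 6/5 = (-4/15 + 127) - 6/5 = 1901/15 - 6/5 = 1883/15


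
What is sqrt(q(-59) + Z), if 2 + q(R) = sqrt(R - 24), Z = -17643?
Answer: sqrt(-17645 + I*sqrt(83)) ≈ 0.0343 + 132.83*I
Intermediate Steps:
q(R) = -2 + sqrt(-24 + R) (q(R) = -2 + sqrt(R - 24) = -2 + sqrt(-24 + R))
sqrt(q(-59) + Z) = sqrt((-2 + sqrt(-24 - 59)) - 17643) = sqrt((-2 + sqrt(-83)) - 17643) = sqrt((-2 + I*sqrt(83)) - 17643) = sqrt(-17645 + I*sqrt(83))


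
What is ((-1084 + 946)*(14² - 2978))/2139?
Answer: 5564/31 ≈ 179.48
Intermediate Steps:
((-1084 + 946)*(14² - 2978))/2139 = -138*(196 - 2978)*(1/2139) = -138*(-2782)*(1/2139) = 383916*(1/2139) = 5564/31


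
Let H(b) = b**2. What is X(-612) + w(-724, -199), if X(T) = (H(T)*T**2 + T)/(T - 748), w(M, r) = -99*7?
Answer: -2063002203/20 ≈ -1.0315e+8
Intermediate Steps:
w(M, r) = -693
X(T) = (T + T**4)/(-748 + T) (X(T) = (T**2*T**2 + T)/(T - 748) = (T**4 + T)/(-748 + T) = (T + T**4)/(-748 + T))
X(-612) + w(-724, -199) = (-612 + (-612)**4)/(-748 - 612) - 693 = (-612 + 140283207936)/(-1360) - 693 = -1/1360*140283207324 - 693 = -2062988343/20 - 693 = -2063002203/20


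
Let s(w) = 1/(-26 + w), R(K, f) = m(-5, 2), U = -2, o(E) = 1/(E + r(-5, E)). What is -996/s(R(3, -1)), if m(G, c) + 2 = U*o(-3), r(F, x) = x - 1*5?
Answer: 304776/11 ≈ 27707.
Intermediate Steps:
r(F, x) = -5 + x (r(F, x) = x - 5 = -5 + x)
o(E) = 1/(-5 + 2*E) (o(E) = 1/(E + (-5 + E)) = 1/(-5 + 2*E))
m(G, c) = -20/11 (m(G, c) = -2 - 2/(-5 + 2*(-3)) = -2 - 2/(-5 - 6) = -2 - 2/(-11) = -2 - 2*(-1/11) = -2 + 2/11 = -20/11)
R(K, f) = -20/11
-996/s(R(3, -1)) = -996/(1/(-26 - 20/11)) = -996/(1/(-306/11)) = -996/(-11/306) = -996*(-306/11) = 304776/11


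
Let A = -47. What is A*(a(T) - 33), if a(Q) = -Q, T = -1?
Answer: 1504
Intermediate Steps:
A*(a(T) - 33) = -47*(-1*(-1) - 33) = -47*(1 - 33) = -47*(-32) = 1504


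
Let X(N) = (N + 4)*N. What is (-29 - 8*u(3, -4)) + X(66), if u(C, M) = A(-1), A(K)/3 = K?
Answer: 4615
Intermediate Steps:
A(K) = 3*K
u(C, M) = -3 (u(C, M) = 3*(-1) = -3)
X(N) = N*(4 + N) (X(N) = (4 + N)*N = N*(4 + N))
(-29 - 8*u(3, -4)) + X(66) = (-29 - 8*(-3)) + 66*(4 + 66) = (-29 + 24) + 66*70 = -5 + 4620 = 4615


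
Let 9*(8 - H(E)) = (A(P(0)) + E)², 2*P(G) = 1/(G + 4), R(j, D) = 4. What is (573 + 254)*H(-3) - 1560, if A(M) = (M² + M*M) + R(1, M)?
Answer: 5077277/1024 ≈ 4958.3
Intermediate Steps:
P(G) = 1/(2*(4 + G)) (P(G) = 1/(2*(G + 4)) = 1/(2*(4 + G)))
A(M) = 4 + 2*M² (A(M) = (M² + M*M) + 4 = (M² + M²) + 4 = 2*M² + 4 = 4 + 2*M²)
H(E) = 8 - (129/32 + E)²/9 (H(E) = 8 - ((4 + 2*(1/(2*(4 + 0)))²) + E)²/9 = 8 - ((4 + 2*((½)/4)²) + E)²/9 = 8 - ((4 + 2*((½)*(¼))²) + E)²/9 = 8 - ((4 + 2*(⅛)²) + E)²/9 = 8 - ((4 + 2*(1/64)) + E)²/9 = 8 - ((4 + 1/32) + E)²/9 = 8 - (129/32 + E)²/9)
(573 + 254)*H(-3) - 1560 = (573 + 254)*(8 - (129 + 32*(-3))²/9216) - 1560 = 827*(8 - (129 - 96)²/9216) - 1560 = 827*(8 - 1/9216*33²) - 1560 = 827*(8 - 1/9216*1089) - 1560 = 827*(8 - 121/1024) - 1560 = 827*(8071/1024) - 1560 = 6674717/1024 - 1560 = 5077277/1024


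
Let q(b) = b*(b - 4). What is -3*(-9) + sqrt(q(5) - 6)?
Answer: 27 + I ≈ 27.0 + 1.0*I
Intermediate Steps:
q(b) = b*(-4 + b)
-3*(-9) + sqrt(q(5) - 6) = -3*(-9) + sqrt(5*(-4 + 5) - 6) = 27 + sqrt(5*1 - 6) = 27 + sqrt(5 - 6) = 27 + sqrt(-1) = 27 + I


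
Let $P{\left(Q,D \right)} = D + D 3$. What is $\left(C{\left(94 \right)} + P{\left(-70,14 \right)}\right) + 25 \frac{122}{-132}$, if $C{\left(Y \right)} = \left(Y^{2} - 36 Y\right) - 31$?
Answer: $\frac{359957}{66} \approx 5453.9$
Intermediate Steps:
$P{\left(Q,D \right)} = 4 D$ ($P{\left(Q,D \right)} = D + 3 D = 4 D$)
$C{\left(Y \right)} = -31 + Y^{2} - 36 Y$
$\left(C{\left(94 \right)} + P{\left(-70,14 \right)}\right) + 25 \frac{122}{-132} = \left(\left(-31 + 94^{2} - 3384\right) + 4 \cdot 14\right) + 25 \frac{122}{-132} = \left(\left(-31 + 8836 - 3384\right) + 56\right) + 25 \cdot 122 \left(- \frac{1}{132}\right) = \left(5421 + 56\right) + 25 \left(- \frac{61}{66}\right) = 5477 - \frac{1525}{66} = \frac{359957}{66}$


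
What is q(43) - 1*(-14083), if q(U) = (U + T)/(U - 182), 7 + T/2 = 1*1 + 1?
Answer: 1957504/139 ≈ 14083.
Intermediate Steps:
T = -10 (T = -14 + 2*(1*1 + 1) = -14 + 2*(1 + 1) = -14 + 2*2 = -14 + 4 = -10)
q(U) = (-10 + U)/(-182 + U) (q(U) = (U - 10)/(U - 182) = (-10 + U)/(-182 + U))
q(43) - 1*(-14083) = (-10 + 43)/(-182 + 43) - 1*(-14083) = 33/(-139) + 14083 = -1/139*33 + 14083 = -33/139 + 14083 = 1957504/139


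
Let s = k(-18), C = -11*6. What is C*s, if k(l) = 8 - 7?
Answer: -66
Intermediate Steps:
k(l) = 1
C = -66
s = 1
C*s = -66*1 = -66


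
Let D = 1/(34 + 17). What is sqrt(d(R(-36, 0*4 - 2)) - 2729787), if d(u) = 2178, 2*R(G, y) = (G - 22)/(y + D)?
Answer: I*sqrt(2727609) ≈ 1651.5*I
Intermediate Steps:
D = 1/51 ≈ 0.019608
R(G, y) = (-22 + G)/(2*(1/51 + y)) (R(G, y) = ((G - 22)/(y + 1/51))/2 = ((-22 + G)/(1/51 + y))/2 = (-22 + G)/(2*(1/51 + y)))
sqrt(d(R(-36, 0*4 - 2)) - 2729787) = sqrt(2178 - 2729787) = sqrt(-2727609) = I*sqrt(2727609)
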